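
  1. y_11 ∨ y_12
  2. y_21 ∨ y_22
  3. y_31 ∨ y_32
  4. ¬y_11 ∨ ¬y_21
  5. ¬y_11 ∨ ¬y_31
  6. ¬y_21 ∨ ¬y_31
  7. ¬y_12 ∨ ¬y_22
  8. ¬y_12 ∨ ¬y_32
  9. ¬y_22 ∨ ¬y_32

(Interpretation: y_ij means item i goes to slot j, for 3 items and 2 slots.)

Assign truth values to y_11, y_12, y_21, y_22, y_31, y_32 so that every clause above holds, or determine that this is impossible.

Try y_11 = True.
The clause (¬y_21) is unit, so y_21 = False.
The clause (y_22) is unit, so y_22 = True.
The clause (¬y_31) is unit, so y_31 = False.
The clause (y_32) is unit, so y_32 = True.
Now (¬y_32) is unsatisfied and unit — conflict.
Backtrack on y_11: now try y_11 = False.
The clause (y_12) is unit, so y_12 = True.
The clause (¬y_22) is unit, so y_22 = False.
The clause (y_21) is unit, so y_21 = True.
The clause (¬y_31) is unit, so y_31 = False.
The clause (y_32) is unit, so y_32 = True.
Now (¬y_32) is unsatisfied and unit — conflict.
Neither y_11 = True nor y_11 = False works.

UNSATISFIABLE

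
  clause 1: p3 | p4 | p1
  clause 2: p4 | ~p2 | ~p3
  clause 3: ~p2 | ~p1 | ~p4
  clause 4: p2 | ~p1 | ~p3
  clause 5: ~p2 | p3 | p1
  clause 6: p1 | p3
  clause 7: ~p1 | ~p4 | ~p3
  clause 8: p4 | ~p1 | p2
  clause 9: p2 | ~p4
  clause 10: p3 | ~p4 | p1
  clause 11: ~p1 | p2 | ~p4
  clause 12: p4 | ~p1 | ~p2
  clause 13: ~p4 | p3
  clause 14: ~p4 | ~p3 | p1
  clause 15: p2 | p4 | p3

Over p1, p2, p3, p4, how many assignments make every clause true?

There are 2^4 = 16 truth assignments over (p1, p2, p3, p4).
Split on p1. With p1 = 1, the clauses containing p1 are satisfied and ~p1 drops from the rest; 0 of the 2^3 = 8 assignments to the other variables satisfy what remains.
With p1 = 0, by the same count on the reduced clause set, 1 assignment works.
Total: 0 + 1 = 1.

1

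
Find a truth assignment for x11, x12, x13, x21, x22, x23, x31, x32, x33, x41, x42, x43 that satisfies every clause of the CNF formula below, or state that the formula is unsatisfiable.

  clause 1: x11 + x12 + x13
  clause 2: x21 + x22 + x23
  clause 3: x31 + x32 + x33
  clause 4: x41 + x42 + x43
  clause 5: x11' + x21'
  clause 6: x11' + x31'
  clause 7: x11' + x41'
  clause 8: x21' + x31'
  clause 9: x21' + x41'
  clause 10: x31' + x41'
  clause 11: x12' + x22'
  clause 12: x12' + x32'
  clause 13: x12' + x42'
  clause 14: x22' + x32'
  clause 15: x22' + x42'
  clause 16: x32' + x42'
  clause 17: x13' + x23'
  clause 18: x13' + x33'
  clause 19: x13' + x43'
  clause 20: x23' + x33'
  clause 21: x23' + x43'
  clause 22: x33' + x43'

UNSATISFIABLE

Case x11 = 0:
Case x12 = 1:
The clause (x22') is unit, so x22 = 0.
The clause (x32') is unit, so x32 = 0.
The clause (x42') is unit, so x42 = 0.
Case x21 = 1:
The clause (x31') is unit, so x31 = 0.
The clause (x33) is unit, so x33 = 1.
The clause (x41') is unit, so x41 = 0.
The clause (x43) is unit, so x43 = 1.
That conflicts with the unit clause (x43').
That branch fails; take x21 = 0 instead.
The clause (x23) is unit, so x23 = 1.
The clause (x13') is unit, so x13 = 0.
The clause (x33') is unit, so x33 = 0.
The clause (x31) is unit, so x31 = 1.
The clause (x41') is unit, so x41 = 0.
The clause (x43) is unit, so x43 = 1.
That conflicts with the unit clause (x43').
Either choice for x21 ends in contradiction.
That branch fails; take x12 = 0 instead.
The clause (x13) is unit, so x13 = 1.
The clause (x23') is unit, so x23 = 0.
The clause (x33') is unit, so x33 = 0.
The clause (x43') is unit, so x43 = 0.
Case x21 = 1:
The clause (x31') is unit, so x31 = 0.
The clause (x32) is unit, so x32 = 1.
The clause (x41') is unit, so x41 = 0.
The clause (x42) is unit, so x42 = 1.
That conflicts with the unit clause (x42').
That branch fails; take x21 = 0 instead.
The clause (x22) is unit, so x22 = 1.
The clause (x32') is unit, so x32 = 0.
The clause (x31) is unit, so x31 = 1.
The clause (x41') is unit, so x41 = 0.
The clause (x42) is unit, so x42 = 1.
That conflicts with the unit clause (x42').
Either choice for x21 ends in contradiction.
Either choice for x12 ends in contradiction.
That branch fails; take x11 = 1 instead.
The clause (x21') is unit, so x21 = 0.
The clause (x31') is unit, so x31 = 0.
The clause (x41') is unit, so x41 = 0.
Case x22 = 1:
The clause (x12') is unit, so x12 = 0.
The clause (x32') is unit, so x32 = 0.
The clause (x33) is unit, so x33 = 1.
The clause (x42') is unit, so x42 = 0.
The clause (x43) is unit, so x43 = 1.
That conflicts with the unit clause (x43').
That branch fails; take x22 = 0 instead.
The clause (x23) is unit, so x23 = 1.
The clause (x13') is unit, so x13 = 0.
The clause (x33') is unit, so x33 = 0.
The clause (x32) is unit, so x32 = 1.
The clause (x12') is unit, so x12 = 0.
The clause (x42') is unit, so x42 = 0.
The clause (x43) is unit, so x43 = 1.
That conflicts with the unit clause (x43').
Either choice for x22 ends in contradiction.
Either choice for x11 ends in contradiction.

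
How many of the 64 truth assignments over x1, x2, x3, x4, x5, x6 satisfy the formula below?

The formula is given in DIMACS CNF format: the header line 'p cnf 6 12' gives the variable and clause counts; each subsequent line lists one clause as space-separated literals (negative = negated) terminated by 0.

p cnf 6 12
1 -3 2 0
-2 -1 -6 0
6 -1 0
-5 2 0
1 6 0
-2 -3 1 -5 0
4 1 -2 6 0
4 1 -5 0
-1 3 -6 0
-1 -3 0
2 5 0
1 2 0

5

There are 2^6 = 64 truth assignments over (x1, x2, x3, x4, x5, x6).
Split on x4. With x4 = True, the clauses containing x4 are satisfied and ¬x4 drops from the rest; 3 of the 2^5 = 32 assignments to the other variables satisfy what remains.
With x4 = False, by the same count on the reduced clause set, 2 assignments work.
Total: 3 + 2 = 5.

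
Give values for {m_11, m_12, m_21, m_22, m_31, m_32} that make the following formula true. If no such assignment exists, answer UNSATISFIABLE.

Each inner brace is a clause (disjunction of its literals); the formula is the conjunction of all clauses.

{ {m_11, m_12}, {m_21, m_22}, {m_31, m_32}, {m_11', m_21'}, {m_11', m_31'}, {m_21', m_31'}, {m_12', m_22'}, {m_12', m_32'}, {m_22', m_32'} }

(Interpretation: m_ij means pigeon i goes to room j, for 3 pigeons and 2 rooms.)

Try m_11 = 1.
(m_21') alone gives m_21 = 0.
(m_22) alone gives m_22 = 1.
(m_31') alone gives m_31 = 0.
(m_32) alone gives m_32 = 1.
Now (m_32') is unsatisfied and unit — conflict.
Backtrack on m_11: now try m_11 = 0.
(m_12) alone gives m_12 = 1.
(m_22') alone gives m_22 = 0.
(m_21) alone gives m_21 = 1.
(m_31') alone gives m_31 = 0.
(m_32) alone gives m_32 = 1.
Now (m_32') is unsatisfied and unit — conflict.
Both values of m_11 lead to a conflict.

UNSATISFIABLE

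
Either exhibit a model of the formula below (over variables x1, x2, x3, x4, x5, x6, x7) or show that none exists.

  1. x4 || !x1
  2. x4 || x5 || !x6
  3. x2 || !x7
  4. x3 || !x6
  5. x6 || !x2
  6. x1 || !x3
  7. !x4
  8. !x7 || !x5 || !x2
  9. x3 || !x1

(!x4) alone gives x4 = false.
(!x1) alone gives x1 = false.
(!x3) alone gives x3 = false.
(!x6) alone gives x6 = false.
(!x2) alone gives x2 = false.
(!x7) alone gives x7 = false.
All clauses hold; x5 can take either value.

x1: false, x2: false, x3: false, x4: false, x5: true, x6: false, x7: false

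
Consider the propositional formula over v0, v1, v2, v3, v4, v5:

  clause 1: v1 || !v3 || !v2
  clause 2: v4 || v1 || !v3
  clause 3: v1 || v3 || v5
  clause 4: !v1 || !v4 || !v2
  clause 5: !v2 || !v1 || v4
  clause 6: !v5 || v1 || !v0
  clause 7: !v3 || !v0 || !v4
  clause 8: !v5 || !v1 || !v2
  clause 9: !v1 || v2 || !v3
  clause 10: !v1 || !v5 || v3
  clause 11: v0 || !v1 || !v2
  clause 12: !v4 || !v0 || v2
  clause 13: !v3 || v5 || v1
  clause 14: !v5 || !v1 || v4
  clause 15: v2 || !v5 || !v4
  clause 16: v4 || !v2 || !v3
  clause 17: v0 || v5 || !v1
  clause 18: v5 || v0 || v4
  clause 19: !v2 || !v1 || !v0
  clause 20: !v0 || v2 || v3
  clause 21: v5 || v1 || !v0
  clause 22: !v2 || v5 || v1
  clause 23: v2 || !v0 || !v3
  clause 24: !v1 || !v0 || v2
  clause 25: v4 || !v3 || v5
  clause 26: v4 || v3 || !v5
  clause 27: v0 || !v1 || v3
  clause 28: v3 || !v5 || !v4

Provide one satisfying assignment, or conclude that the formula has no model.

Try v1 = true.
Try v4 = false.
(!v2) alone gives v2 = false.
(!v3) alone gives v3 = false.
(!v5) alone gives v5 = false.
(v0) alone gives v0 = true.
But (!v0) is also a unit clause — contradiction.
Backtrack on v4: now try v4 = true.
(!v2) alone gives v2 = false.
(!v3) alone gives v3 = false.
(!v5) alone gives v5 = false.
(!v0) alone gives v0 = false.
But (v0) is also a unit clause — contradiction.
Either choice for v4 ends in contradiction.
Backtrack on v1: now try v1 = false.
Try v3 = false.
(v5) alone gives v5 = true.
(!v0) alone gives v0 = false.
(v4) alone gives v4 = true.
But (!v4) is also a unit clause — contradiction.
Backtrack on v3: now try v3 = true.
(!v2) alone gives v2 = false.
(v4) alone gives v4 = true.
(!v0) alone gives v0 = false.
(v5) alone gives v5 = true.
But (!v5) is also a unit clause — contradiction.
Either choice for v3 ends in contradiction.
Either choice for v1 ends in contradiction.

UNSATISFIABLE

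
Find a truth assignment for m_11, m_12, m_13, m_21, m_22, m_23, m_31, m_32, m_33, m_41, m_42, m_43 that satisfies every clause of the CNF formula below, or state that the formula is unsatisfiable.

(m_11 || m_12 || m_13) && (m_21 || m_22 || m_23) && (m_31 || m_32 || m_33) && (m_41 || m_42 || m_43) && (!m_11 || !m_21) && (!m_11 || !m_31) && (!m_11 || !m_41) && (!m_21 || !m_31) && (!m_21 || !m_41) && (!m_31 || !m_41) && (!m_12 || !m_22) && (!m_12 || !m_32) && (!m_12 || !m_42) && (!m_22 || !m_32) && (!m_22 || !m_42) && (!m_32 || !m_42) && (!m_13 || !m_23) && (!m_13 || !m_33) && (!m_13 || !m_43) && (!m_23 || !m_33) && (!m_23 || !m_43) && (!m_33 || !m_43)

Branch on m_11: set m_11 = false.
Branch on m_12: set m_12 = true.
Unit clause (!m_22) forces m_22 = false.
Unit clause (!m_32) forces m_32 = false.
Unit clause (!m_42) forces m_42 = false.
Branch on m_21: set m_21 = true.
Unit clause (!m_31) forces m_31 = false.
Unit clause (m_33) forces m_33 = true.
Unit clause (!m_41) forces m_41 = false.
Unit clause (m_43) forces m_43 = true.
But (!m_43) is also a unit clause — contradiction.
Undo m_21 and try m_21 = false.
Unit clause (m_23) forces m_23 = true.
Unit clause (!m_13) forces m_13 = false.
Unit clause (!m_33) forces m_33 = false.
Unit clause (m_31) forces m_31 = true.
Unit clause (!m_41) forces m_41 = false.
Unit clause (m_43) forces m_43 = true.
But (!m_43) is also a unit clause — contradiction.
Neither m_21 = true nor m_21 = false works.
Undo m_12 and try m_12 = false.
Unit clause (m_13) forces m_13 = true.
Unit clause (!m_23) forces m_23 = false.
Unit clause (!m_33) forces m_33 = false.
Unit clause (!m_43) forces m_43 = false.
Branch on m_21: set m_21 = true.
Unit clause (!m_31) forces m_31 = false.
Unit clause (m_32) forces m_32 = true.
Unit clause (!m_41) forces m_41 = false.
Unit clause (m_42) forces m_42 = true.
But (!m_42) is also a unit clause — contradiction.
Undo m_21 and try m_21 = false.
Unit clause (m_22) forces m_22 = true.
Unit clause (!m_32) forces m_32 = false.
Unit clause (m_31) forces m_31 = true.
Unit clause (!m_41) forces m_41 = false.
Unit clause (m_42) forces m_42 = true.
But (!m_42) is also a unit clause — contradiction.
Neither m_21 = true nor m_21 = false works.
Neither m_12 = true nor m_12 = false works.
Undo m_11 and try m_11 = true.
Unit clause (!m_21) forces m_21 = false.
Unit clause (!m_31) forces m_31 = false.
Unit clause (!m_41) forces m_41 = false.
Branch on m_22: set m_22 = true.
Unit clause (!m_12) forces m_12 = false.
Unit clause (!m_32) forces m_32 = false.
Unit clause (m_33) forces m_33 = true.
Unit clause (!m_42) forces m_42 = false.
Unit clause (m_43) forces m_43 = true.
But (!m_43) is also a unit clause — contradiction.
Undo m_22 and try m_22 = false.
Unit clause (m_23) forces m_23 = true.
Unit clause (!m_13) forces m_13 = false.
Unit clause (!m_33) forces m_33 = false.
Unit clause (m_32) forces m_32 = true.
Unit clause (!m_12) forces m_12 = false.
Unit clause (!m_42) forces m_42 = false.
Unit clause (m_43) forces m_43 = true.
But (!m_43) is also a unit clause — contradiction.
Neither m_22 = true nor m_22 = false works.
Neither m_11 = true nor m_11 = false works.

UNSATISFIABLE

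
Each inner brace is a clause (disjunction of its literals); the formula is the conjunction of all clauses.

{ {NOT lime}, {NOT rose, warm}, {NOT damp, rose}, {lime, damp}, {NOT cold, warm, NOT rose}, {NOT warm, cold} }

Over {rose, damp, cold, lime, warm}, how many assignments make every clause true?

There are 2^5 = 32 truth assignments over (rose, damp, cold, lime, warm).
Split on warm. With warm = true, the clauses containing warm are satisfied and NOT warm drops from the rest; 1 of the 2^4 = 16 assignments to the other variables satisfy what remains.
With warm = false, by the same count on the reduced clause set, 0 assignments work.
Total: 1 + 0 = 1.

1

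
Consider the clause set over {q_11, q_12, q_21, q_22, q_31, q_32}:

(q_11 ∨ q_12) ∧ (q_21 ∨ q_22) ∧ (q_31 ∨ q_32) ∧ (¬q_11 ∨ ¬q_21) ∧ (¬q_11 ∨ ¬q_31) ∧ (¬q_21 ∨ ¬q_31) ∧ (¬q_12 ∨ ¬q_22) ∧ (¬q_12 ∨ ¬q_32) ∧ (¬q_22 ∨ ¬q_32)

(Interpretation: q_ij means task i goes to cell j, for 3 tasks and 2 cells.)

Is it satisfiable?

Try q_11 = True.
Unit clause (¬q_21) forces q_21 = False.
Unit clause (q_22) forces q_22 = True.
Unit clause (¬q_31) forces q_31 = False.
Unit clause (q_32) forces q_32 = True.
Now (¬q_32) is unsatisfied and unit — conflict.
So q_11 must be the other value — set q_11 = False.
Unit clause (q_12) forces q_12 = True.
Unit clause (¬q_22) forces q_22 = False.
Unit clause (q_21) forces q_21 = True.
Unit clause (¬q_31) forces q_31 = False.
Unit clause (q_32) forces q_32 = True.
Now (¬q_32) is unsatisfied and unit — conflict.
Neither q_11 = True nor q_11 = False works.
No assignment satisfies every clause.

No, unsatisfiable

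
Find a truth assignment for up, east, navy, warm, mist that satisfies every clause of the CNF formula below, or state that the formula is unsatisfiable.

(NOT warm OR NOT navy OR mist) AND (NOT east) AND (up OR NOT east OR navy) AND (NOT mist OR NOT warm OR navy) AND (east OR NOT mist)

From the singleton clause (NOT east), east = false.
From the singleton clause (NOT mist), mist = false.
Case warm = false:
No clause remains; up, navy are free.

up=true; east=false; navy=false; warm=false; mist=false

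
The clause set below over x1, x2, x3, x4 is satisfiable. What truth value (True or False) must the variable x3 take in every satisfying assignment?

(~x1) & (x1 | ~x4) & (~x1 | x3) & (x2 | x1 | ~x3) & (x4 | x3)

True

Suppose x3 = 0.
From the singleton clause (~x1), x1 = 0.
From the singleton clause (~x4), x4 = 0.
That conflicts with the unit clause (x4).
So every satisfying assignment has x3 = True.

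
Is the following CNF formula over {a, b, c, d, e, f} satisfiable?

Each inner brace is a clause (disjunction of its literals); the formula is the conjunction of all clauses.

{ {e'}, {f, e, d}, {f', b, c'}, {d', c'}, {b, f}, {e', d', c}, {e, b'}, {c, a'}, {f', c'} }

The clause (e') is unit, so e = 0.
The clause (b') is unit, so b = 0.
The clause (f) is unit, so f = 1.
The clause (c') is unit, so c = 0.
The clause (a') is unit, so a = 0.
No clause remains; d is free.
A satisfying assignment: a: 0, b: 0, c: 0, d: 0, e: 0, f: 1.

Yes, satisfiable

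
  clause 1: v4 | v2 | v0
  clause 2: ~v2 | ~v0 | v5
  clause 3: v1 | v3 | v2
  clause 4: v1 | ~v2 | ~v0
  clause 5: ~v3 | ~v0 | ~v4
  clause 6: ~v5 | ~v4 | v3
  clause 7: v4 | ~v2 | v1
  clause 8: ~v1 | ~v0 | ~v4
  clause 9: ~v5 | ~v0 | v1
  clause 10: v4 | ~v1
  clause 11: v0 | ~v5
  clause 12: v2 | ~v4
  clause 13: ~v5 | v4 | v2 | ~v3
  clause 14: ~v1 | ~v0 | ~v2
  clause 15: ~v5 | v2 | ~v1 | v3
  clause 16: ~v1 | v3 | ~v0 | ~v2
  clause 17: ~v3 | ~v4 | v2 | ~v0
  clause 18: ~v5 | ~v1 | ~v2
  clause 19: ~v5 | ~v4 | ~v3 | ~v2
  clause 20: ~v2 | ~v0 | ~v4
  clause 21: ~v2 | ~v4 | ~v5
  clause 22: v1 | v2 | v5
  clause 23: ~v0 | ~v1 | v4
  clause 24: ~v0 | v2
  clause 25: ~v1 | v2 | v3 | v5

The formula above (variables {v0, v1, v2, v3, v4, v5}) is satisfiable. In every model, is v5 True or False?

False

Suppose v5 = 1.
The clause (v0) is unit, so v0 = 1.
The clause (v1) is unit, so v1 = 1.
The clause (~v4) is unit, so v4 = 0.
But (v4) is also a unit clause — contradiction.
So every satisfying assignment has v5 = False.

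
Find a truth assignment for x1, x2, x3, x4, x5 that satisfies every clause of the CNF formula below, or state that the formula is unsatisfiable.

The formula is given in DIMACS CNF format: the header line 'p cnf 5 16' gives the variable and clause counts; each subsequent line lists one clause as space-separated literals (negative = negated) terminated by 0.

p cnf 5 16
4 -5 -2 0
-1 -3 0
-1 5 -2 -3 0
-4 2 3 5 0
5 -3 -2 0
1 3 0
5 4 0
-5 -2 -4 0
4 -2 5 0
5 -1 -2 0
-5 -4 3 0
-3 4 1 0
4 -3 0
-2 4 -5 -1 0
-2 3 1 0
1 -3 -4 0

Case x1 = True:
Unit clause (¬x3) forces x3 = False.
Case x5 = True:
Unit clause (¬x4) forces x4 = False.
Unit clause (¬x2) forces x2 = False.
All clauses are satisfied.

x1=True,  x2=False,  x3=False,  x4=False,  x5=True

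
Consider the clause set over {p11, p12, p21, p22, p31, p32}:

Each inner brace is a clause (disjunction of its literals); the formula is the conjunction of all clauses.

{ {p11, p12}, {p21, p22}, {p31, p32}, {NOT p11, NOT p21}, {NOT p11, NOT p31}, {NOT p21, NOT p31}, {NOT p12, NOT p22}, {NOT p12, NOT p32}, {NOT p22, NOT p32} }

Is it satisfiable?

Try p11 = true.
From the singleton clause (NOT p21), p21 = false.
From the singleton clause (p22), p22 = true.
From the singleton clause (NOT p31), p31 = false.
From the singleton clause (p32), p32 = true.
Now (NOT p32) is unsatisfied and unit — conflict.
That branch fails; take p11 = false instead.
From the singleton clause (p12), p12 = true.
From the singleton clause (NOT p22), p22 = false.
From the singleton clause (p21), p21 = true.
From the singleton clause (NOT p31), p31 = false.
From the singleton clause (p32), p32 = true.
Now (NOT p32) is unsatisfied and unit — conflict.
Neither p11 = true nor p11 = false works.
No assignment satisfies every clause.

No, unsatisfiable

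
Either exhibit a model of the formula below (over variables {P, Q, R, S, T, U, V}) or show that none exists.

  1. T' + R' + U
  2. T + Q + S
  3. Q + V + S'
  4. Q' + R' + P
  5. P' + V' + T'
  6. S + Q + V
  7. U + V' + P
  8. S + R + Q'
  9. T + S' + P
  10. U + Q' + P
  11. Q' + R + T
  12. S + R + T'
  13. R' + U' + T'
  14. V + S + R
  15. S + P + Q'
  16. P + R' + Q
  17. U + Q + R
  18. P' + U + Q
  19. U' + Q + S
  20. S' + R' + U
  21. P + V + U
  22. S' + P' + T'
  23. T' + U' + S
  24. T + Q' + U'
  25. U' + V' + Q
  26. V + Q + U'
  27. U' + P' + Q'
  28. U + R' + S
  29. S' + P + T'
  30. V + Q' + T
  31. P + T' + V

UNSATISFIABLE

Branch on T: set T = 0.
Branch on Q: set Q = 1.
The clause (R) is unit, so R = 1.
The clause (P) is unit, so P = 1.
The clause (U') is unit, so U = 0.
The clause (S') is unit, so S = 0.
That conflicts with the unit clause (S).
Undo Q and try Q = 0.
The clause (S) is unit, so S = 1.
The clause (V) is unit, so V = 1.
The clause (P) is unit, so P = 1.
The clause (U) is unit, so U = 1.
That conflicts with the unit clause (U').
Both values of Q lead to a conflict.
Undo T and try T = 1.
Branch on R: set R = 0.
The clause (S) is unit, so S = 1.
The clause (P') is unit, so P = 0.
That conflicts with the unit clause (P).
Undo R and try R = 1.
The clause (U) is unit, so U = 1.
That conflicts with the unit clause (U').
Both values of R lead to a conflict.
Both values of T lead to a conflict.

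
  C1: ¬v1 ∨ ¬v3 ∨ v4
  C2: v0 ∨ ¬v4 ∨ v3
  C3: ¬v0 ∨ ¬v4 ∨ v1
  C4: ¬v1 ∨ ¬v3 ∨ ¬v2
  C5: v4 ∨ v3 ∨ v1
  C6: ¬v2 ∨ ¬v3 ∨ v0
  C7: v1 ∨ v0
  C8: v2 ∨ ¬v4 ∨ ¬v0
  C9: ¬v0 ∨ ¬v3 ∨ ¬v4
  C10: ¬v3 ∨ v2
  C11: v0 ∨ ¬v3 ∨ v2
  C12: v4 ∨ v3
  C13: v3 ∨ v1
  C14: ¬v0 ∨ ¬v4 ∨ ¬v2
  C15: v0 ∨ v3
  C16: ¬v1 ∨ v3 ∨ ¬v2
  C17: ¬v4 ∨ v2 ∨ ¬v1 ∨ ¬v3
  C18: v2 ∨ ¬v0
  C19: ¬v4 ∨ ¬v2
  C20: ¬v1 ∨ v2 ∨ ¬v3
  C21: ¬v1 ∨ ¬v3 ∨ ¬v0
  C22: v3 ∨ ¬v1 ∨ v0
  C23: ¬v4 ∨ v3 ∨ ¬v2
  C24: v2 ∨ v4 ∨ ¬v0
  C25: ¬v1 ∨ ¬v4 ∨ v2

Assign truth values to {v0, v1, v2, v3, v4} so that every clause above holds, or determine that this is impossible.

v0=True, v1=False, v2=True, v3=True, v4=False

Branch on v1: set v1 = False.
(v0) alone gives v0 = True.
(¬v4) alone gives v4 = False.
(v3) alone gives v3 = True.
(v2) alone gives v2 = True.
This assignment satisfies each clause.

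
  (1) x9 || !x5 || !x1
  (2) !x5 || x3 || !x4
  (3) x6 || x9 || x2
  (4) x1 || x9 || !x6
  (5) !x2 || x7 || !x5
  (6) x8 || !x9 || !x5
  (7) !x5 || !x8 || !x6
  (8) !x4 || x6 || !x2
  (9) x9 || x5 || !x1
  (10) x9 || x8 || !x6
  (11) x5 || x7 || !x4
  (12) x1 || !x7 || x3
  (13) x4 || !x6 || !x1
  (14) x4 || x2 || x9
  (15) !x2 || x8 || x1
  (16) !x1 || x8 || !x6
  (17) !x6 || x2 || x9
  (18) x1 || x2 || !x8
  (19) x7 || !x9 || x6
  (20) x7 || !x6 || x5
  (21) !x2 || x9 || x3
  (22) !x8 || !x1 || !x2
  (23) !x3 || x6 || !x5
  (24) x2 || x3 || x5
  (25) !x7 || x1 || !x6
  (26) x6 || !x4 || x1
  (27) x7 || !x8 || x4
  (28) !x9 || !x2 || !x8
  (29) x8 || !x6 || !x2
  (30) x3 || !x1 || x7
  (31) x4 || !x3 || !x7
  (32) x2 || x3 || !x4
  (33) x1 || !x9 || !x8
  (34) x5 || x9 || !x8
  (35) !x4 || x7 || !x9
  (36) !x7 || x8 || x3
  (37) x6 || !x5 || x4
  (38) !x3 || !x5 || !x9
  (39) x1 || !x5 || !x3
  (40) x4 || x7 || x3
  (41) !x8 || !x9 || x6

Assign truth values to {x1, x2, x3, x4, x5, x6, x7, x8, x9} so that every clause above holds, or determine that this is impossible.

Branch on x9: set x9 = true.
Branch on x8: set x8 = true.
(!x2) alone gives x2 = false.
(x1) alone gives x1 = true.
(x6) alone gives x6 = true.
(!x5) alone gives x5 = false.
(x4) alone gives x4 = true.
(x7) alone gives x7 = true.
(x3) alone gives x3 = true.
All clauses are satisfied.

x1=true; x2=false; x3=true; x4=true; x5=false; x6=true; x7=true; x8=true; x9=true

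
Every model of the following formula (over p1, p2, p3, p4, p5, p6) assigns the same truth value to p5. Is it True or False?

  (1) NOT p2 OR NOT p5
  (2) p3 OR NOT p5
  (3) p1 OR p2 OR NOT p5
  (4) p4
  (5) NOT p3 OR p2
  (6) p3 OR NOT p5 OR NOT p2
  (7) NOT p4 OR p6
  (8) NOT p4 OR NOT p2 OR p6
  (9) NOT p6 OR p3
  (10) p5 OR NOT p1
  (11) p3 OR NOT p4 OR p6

False

Suppose p5 = true.
(NOT p2) alone gives p2 = false.
(p3) alone gives p3 = true.
Now (NOT p3) is unsatisfied and unit — conflict.
So every satisfying assignment has p5 = False.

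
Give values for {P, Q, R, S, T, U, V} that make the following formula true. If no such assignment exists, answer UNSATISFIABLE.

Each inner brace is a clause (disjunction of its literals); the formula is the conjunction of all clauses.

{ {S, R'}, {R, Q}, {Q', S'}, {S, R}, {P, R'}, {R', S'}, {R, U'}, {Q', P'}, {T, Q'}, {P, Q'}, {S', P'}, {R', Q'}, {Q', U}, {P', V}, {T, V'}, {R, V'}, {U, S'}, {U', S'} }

Branch on S: set S = 1.
Unit clause (Q') forces Q = 0.
Unit clause (R) forces R = 1.
But (R') is also a unit clause — contradiction.
Backtrack on S: now try S = 0.
Unit clause (R') forces R = 0.
But (R) is also a unit clause — contradiction.
Neither S = 1 nor S = 0 works.

UNSATISFIABLE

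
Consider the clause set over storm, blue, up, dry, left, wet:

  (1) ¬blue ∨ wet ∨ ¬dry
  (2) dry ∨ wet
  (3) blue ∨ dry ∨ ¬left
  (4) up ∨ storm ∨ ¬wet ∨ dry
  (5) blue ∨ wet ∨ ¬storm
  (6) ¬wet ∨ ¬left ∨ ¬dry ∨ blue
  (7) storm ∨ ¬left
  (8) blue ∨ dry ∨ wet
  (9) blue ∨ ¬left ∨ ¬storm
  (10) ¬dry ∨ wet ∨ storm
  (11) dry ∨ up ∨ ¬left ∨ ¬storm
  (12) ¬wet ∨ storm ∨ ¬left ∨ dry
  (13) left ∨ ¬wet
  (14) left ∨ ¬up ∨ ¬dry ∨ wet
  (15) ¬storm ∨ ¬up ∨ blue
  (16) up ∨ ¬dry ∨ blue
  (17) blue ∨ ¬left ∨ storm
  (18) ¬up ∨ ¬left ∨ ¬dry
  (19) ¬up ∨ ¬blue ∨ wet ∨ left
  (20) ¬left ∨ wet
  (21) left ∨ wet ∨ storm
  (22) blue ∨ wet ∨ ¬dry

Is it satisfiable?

Yes

Case dry = False:
The clause (wet) is unit, so wet = True.
The clause (left) is unit, so left = True.
The clause (blue) is unit, so blue = True.
The clause (storm) is unit, so storm = True.
The clause (up) is unit, so up = True.
All clauses are satisfied.
A satisfying assignment: storm ↦ True, blue ↦ True, up ↦ True, dry ↦ False, left ↦ True, wet ↦ True.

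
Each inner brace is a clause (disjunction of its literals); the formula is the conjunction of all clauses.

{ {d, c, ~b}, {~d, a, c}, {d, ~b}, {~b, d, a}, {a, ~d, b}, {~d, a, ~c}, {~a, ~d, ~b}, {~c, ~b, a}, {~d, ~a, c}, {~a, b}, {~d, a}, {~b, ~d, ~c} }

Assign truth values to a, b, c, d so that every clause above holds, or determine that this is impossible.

Suppose d = 0.
From the singleton clause (~b), b = 0.
From the singleton clause (~a), a = 0.
Every clause is now satisfied; c is unconstrained.

a: 0,  b: 0,  c: 1,  d: 0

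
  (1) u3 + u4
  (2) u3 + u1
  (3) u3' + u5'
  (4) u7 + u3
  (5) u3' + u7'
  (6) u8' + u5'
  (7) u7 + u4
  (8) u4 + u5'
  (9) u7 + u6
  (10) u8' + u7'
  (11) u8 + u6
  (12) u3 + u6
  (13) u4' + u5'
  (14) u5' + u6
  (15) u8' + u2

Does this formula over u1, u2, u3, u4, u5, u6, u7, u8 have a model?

Try u3 = 1.
The clause (u5') is unit, so u5 = 0.
The clause (u7') is unit, so u7 = 0.
The clause (u4) is unit, so u4 = 1.
The clause (u6) is unit, so u6 = 1.
Try u8 = 0.
All clauses hold; u1, u2 can take either value.
A satisfying assignment: u1: 1,  u2: 0,  u3: 1,  u4: 1,  u5: 0,  u6: 1,  u7: 0,  u8: 0.

Yes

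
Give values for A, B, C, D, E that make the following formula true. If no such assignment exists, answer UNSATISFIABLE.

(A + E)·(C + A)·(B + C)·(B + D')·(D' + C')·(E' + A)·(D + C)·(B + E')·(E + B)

A ↦ 1, B ↦ 1, C ↦ 0, D ↦ 1, E ↦ 0

Try A = 1.
Try B = 1.
Try D = 1.
The clause (C') is unit, so C = 0.
All clauses hold; E can take either value.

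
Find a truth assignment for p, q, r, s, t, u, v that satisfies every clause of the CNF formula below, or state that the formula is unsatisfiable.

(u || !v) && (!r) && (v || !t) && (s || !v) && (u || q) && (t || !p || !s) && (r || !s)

p ↦ false,  q ↦ false,  r ↦ false,  s ↦ false,  t ↦ false,  u ↦ true,  v ↦ false

From the singleton clause (!r), r = false.
From the singleton clause (!s), s = false.
From the singleton clause (!v), v = false.
From the singleton clause (!t), t = false.
Suppose u = true.
No clause remains; p, q are free.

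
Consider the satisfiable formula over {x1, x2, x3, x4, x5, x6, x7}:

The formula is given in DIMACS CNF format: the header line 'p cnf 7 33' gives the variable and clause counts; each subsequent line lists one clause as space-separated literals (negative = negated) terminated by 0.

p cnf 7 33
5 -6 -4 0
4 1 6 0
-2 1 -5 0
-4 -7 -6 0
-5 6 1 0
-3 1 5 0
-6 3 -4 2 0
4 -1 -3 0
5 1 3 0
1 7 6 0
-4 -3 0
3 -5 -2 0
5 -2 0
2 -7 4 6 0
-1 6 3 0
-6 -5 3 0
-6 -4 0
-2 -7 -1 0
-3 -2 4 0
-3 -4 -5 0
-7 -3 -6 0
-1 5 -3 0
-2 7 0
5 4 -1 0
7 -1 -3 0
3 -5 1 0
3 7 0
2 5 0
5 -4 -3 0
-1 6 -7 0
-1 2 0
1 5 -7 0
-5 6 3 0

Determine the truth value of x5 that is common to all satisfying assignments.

True

Suppose x5 = False.
(¬x2) alone gives x2 = False.
That conflicts with the unit clause (x2).
So every satisfying assignment has x5 = True.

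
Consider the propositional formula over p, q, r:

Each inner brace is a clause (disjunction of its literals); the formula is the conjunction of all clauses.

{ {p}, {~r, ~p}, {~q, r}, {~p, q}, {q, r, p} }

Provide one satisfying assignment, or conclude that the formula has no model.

UNSATISFIABLE

Unit clause (p) forces p = 1.
Unit clause (~r) forces r = 0.
Unit clause (~q) forces q = 0.
But (q) is also a unit clause — contradiction.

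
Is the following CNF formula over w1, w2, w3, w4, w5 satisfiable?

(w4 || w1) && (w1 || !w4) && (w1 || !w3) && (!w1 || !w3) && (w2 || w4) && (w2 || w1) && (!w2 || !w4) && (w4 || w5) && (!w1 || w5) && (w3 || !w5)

No, unsatisfiable

Branch on w4: set w4 = true.
From the singleton clause (w1), w1 = true.
From the singleton clause (!w3), w3 = false.
From the singleton clause (!w2), w2 = false.
From the singleton clause (w5), w5 = true.
That conflicts with the unit clause (!w5).
Undo w4 and try w4 = false.
From the singleton clause (w1), w1 = true.
From the singleton clause (!w3), w3 = false.
From the singleton clause (w2), w2 = true.
From the singleton clause (w5), w5 = true.
That conflicts with the unit clause (!w5).
Neither w4 = true nor w4 = false works.
No assignment satisfies every clause.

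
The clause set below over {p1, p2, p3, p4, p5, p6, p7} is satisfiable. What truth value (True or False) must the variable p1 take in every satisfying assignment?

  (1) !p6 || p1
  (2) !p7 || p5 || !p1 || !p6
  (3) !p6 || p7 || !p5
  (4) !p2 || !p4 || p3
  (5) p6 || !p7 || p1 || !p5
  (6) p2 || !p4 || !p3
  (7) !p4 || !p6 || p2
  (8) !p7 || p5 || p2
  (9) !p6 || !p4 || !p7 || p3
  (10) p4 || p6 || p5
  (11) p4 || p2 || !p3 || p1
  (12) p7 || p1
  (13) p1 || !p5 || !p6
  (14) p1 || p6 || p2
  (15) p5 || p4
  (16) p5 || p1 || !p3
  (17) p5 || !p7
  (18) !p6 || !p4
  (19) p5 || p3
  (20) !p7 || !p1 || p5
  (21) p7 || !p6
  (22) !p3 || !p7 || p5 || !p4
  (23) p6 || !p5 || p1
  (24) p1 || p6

Suppose p1 = false.
From the singleton clause (!p6), p6 = false.
That conflicts with the unit clause (p6).
So every satisfying assignment has p1 = True.

True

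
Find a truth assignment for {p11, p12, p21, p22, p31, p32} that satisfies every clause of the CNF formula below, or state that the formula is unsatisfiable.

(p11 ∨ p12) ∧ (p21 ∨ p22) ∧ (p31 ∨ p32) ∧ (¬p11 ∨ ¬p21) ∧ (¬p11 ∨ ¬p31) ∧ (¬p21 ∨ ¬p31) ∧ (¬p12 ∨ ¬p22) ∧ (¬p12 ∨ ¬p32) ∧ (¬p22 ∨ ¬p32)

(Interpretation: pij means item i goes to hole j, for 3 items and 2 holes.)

Try p11 = True.
The clause (¬p21) is unit, so p21 = False.
The clause (p22) is unit, so p22 = True.
The clause (¬p31) is unit, so p31 = False.
The clause (p32) is unit, so p32 = True.
Now (¬p32) is unsatisfied and unit — conflict.
That branch fails; take p11 = False instead.
The clause (p12) is unit, so p12 = True.
The clause (¬p22) is unit, so p22 = False.
The clause (p21) is unit, so p21 = True.
The clause (¬p31) is unit, so p31 = False.
The clause (p32) is unit, so p32 = True.
Now (¬p32) is unsatisfied and unit — conflict.
Both values of p11 lead to a conflict.

UNSATISFIABLE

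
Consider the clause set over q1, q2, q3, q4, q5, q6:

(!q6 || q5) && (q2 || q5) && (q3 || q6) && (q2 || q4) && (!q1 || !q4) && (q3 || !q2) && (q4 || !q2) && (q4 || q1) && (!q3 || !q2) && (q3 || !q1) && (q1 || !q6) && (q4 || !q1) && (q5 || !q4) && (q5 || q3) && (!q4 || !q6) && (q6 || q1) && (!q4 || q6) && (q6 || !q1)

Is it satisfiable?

No, unsatisfiable

Try q6 = false.
From the singleton clause (q3), q3 = true.
From the singleton clause (!q2), q2 = false.
From the singleton clause (q5), q5 = true.
From the singleton clause (q4), q4 = true.
But (!q4) is also a unit clause — contradiction.
Backtrack on q6: now try q6 = true.
From the singleton clause (q5), q5 = true.
From the singleton clause (q1), q1 = true.
From the singleton clause (!q4), q4 = false.
But (q4) is also a unit clause — contradiction.
Neither q6 = true nor q6 = false works.
No assignment satisfies every clause.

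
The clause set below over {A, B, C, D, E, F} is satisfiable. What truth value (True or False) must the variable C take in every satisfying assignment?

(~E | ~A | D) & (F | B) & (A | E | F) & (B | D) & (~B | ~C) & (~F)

False

Suppose C = 1.
(~B) alone gives B = 0.
(F) alone gives F = 1.
That conflicts with the unit clause (~F).
So every satisfying assignment has C = False.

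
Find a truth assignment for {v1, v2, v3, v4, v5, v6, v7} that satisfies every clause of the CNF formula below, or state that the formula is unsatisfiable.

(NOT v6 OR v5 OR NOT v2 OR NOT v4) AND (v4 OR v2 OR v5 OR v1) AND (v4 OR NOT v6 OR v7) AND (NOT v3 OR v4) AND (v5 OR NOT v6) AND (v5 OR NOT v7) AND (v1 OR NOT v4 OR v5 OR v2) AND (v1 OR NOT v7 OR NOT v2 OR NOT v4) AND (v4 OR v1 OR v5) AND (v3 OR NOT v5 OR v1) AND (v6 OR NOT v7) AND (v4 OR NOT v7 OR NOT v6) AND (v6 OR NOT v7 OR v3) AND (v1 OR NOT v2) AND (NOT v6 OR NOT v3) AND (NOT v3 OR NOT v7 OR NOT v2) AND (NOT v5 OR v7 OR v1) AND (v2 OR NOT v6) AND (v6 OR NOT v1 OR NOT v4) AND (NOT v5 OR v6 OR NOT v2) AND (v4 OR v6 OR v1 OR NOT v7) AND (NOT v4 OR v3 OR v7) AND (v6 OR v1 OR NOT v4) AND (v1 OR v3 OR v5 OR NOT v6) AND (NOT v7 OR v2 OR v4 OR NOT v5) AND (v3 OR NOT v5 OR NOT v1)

v1: true,  v2: false,  v3: false,  v4: false,  v5: false,  v6: false,  v7: false

Try v3 = false.
Try v5 = false.
The clause (NOT v6) is unit, so v6 = false.
The clause (NOT v7) is unit, so v7 = false.
The clause (NOT v4) is unit, so v4 = false.
The clause (v1) is unit, so v1 = true.
Every clause is now satisfied; v2 is unconstrained.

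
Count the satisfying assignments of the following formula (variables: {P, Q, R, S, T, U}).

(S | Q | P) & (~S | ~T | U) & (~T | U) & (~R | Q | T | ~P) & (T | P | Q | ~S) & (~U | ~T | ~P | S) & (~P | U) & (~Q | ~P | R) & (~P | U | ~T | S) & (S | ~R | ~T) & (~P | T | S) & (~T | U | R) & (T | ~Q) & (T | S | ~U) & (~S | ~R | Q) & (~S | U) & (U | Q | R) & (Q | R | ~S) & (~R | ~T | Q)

There are 2^6 = 64 truth assignments over (P, Q, R, S, T, U).
Split on T. With T = 1, the clauses containing T are satisfied and ~T drops from the rest; 4 of the 2^5 = 32 assignments to the other variables satisfy what remains.
With T = 0, by the same count on the reduced clause set, 0 assignments work.
Total: 4 + 0 = 4.

4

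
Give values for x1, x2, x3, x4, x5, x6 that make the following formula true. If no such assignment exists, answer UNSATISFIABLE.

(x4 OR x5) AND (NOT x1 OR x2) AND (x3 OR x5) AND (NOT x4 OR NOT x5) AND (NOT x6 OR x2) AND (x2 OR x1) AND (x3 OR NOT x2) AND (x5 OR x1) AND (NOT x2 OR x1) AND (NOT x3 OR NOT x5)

x1=true, x2=true, x3=true, x4=true, x5=false, x6=true

Suppose x4 = true.
From the singleton clause (NOT x5), x5 = false.
From the singleton clause (x3), x3 = true.
From the singleton clause (x1), x1 = true.
From the singleton clause (x2), x2 = true.
Every clause is now satisfied; x6 is unconstrained.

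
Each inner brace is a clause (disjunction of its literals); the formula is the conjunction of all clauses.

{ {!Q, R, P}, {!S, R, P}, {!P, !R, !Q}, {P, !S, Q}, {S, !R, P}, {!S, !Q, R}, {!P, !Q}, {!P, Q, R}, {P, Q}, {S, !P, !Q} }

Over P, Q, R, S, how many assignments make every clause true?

3

There are 2^4 = 16 truth assignments over (P, Q, R, S).
Check each against the 10 clauses (columns in the order P, Q, R, S):
  F F F F  ✗ fails (P || Q)
  F F F T  ✗ fails (!S || R || P)
  F F T F  ✗ fails (S || !R || P)
  F F T T  ✗ fails (P || !S || Q)
  F T F F  ✗ fails (!Q || R || P)
  F T F T  ✗ fails (!Q || R || P)
  F T T F  ✗ fails (S || !R || P)
  F T T T  ✓ satisfies all
  T F F F  ✗ fails (!P || Q || R)
  T F F T  ✗ fails (!P || Q || R)
  T F T F  ✓ satisfies all
  T F T T  ✓ satisfies all
  T T F F  ✗ fails (!P || !Q)
  T T F T  ✗ fails (!S || !Q || R)
  T T T F  ✗ fails (!P || !R || !Q)
  T T T T  ✗ fails (!P || !R || !Q)
3 of the 16 rows are models.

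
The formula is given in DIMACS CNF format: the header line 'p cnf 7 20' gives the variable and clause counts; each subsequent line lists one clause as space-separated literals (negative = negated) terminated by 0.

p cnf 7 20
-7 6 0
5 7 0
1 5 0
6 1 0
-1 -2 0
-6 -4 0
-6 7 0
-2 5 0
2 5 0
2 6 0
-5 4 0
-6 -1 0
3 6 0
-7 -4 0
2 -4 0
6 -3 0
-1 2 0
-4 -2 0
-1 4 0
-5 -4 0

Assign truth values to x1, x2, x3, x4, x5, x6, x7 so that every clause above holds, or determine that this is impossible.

Branch on x7: set x7 = False.
Unit clause (x5) forces x5 = True.
Unit clause (¬x6) forces x6 = False.
Unit clause (x1) forces x1 = True.
Unit clause (¬x2) forces x2 = False.
Now (x2) is unsatisfied and unit — conflict.
So x7 must be the other value — set x7 = True.
Unit clause (x6) forces x6 = True.
Unit clause (¬x4) forces x4 = False.
Unit clause (¬x5) forces x5 = False.
Unit clause (x1) forces x1 = True.
Now (¬x1) is unsatisfied and unit — conflict.
Either choice for x7 ends in contradiction.

UNSATISFIABLE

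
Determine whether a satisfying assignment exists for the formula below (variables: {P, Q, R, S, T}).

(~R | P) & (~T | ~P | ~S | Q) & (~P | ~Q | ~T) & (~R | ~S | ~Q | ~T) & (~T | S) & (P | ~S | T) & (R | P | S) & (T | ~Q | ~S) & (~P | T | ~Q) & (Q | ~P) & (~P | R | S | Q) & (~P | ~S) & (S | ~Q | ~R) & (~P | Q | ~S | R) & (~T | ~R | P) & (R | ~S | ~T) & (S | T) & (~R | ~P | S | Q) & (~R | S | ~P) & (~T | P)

Case R = 0:
Case T = 0:
Unit clause (S) forces S = 1.
Unit clause (P) forces P = 1.
That conflicts with the unit clause (~P).
That branch fails; take T = 1 instead.
Unit clause (S) forces S = 1.
That conflicts with the unit clause (~S).
Either choice for T ends in contradiction.
That branch fails; take R = 1 instead.
Unit clause (P) forces P = 1.
Unit clause (Q) forces Q = 1.
Unit clause (~T) forces T = 0.
That conflicts with the unit clause (T).
Either choice for R ends in contradiction.
No assignment satisfies every clause.

No, unsatisfiable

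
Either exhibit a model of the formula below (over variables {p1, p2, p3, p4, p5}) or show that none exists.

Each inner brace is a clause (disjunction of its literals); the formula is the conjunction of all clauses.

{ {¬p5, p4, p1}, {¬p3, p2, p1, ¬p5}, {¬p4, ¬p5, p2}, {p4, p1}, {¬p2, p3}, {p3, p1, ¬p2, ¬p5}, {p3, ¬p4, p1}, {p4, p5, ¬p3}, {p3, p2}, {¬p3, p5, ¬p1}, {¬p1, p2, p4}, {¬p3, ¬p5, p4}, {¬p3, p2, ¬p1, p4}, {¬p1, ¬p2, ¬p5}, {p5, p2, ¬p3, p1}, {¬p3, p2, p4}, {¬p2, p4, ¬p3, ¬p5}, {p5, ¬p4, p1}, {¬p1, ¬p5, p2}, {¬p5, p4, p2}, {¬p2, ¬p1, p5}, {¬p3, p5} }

p1: False; p2: True; p3: True; p4: True; p5: True

Suppose p4 = True.
Suppose p5 = True.
(p2) alone gives p2 = True.
(p3) alone gives p3 = True.
(¬p1) alone gives p1 = False.
All clauses are satisfied.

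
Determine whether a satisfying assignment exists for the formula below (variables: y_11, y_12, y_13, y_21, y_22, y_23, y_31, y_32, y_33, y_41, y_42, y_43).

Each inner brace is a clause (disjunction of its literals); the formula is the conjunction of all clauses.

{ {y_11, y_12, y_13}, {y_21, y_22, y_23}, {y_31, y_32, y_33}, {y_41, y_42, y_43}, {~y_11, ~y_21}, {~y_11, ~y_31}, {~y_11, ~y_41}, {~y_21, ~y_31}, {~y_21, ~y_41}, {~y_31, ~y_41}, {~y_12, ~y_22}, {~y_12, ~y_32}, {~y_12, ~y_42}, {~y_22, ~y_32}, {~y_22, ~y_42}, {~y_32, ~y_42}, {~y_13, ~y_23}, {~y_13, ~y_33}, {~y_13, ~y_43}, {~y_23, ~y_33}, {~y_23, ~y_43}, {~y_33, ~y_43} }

No, unsatisfiable

Suppose y_11 = 0.
Suppose y_12 = 1.
The clause (~y_22) is unit, so y_22 = 0.
The clause (~y_32) is unit, so y_32 = 0.
The clause (~y_42) is unit, so y_42 = 0.
Suppose y_21 = 1.
The clause (~y_31) is unit, so y_31 = 0.
The clause (y_33) is unit, so y_33 = 1.
The clause (~y_41) is unit, so y_41 = 0.
The clause (y_43) is unit, so y_43 = 1.
Now (~y_43) is unsatisfied and unit — conflict.
Backtrack on y_21: now try y_21 = 0.
The clause (y_23) is unit, so y_23 = 1.
The clause (~y_13) is unit, so y_13 = 0.
The clause (~y_33) is unit, so y_33 = 0.
The clause (y_31) is unit, so y_31 = 1.
The clause (~y_41) is unit, so y_41 = 0.
The clause (y_43) is unit, so y_43 = 1.
Now (~y_43) is unsatisfied and unit — conflict.
Neither y_21 = 1 nor y_21 = 0 works.
Backtrack on y_12: now try y_12 = 0.
The clause (y_13) is unit, so y_13 = 1.
The clause (~y_23) is unit, so y_23 = 0.
The clause (~y_33) is unit, so y_33 = 0.
The clause (~y_43) is unit, so y_43 = 0.
Suppose y_21 = 1.
The clause (~y_31) is unit, so y_31 = 0.
The clause (y_32) is unit, so y_32 = 1.
The clause (~y_41) is unit, so y_41 = 0.
The clause (y_42) is unit, so y_42 = 1.
Now (~y_42) is unsatisfied and unit — conflict.
Backtrack on y_21: now try y_21 = 0.
The clause (y_22) is unit, so y_22 = 1.
The clause (~y_32) is unit, so y_32 = 0.
The clause (y_31) is unit, so y_31 = 1.
The clause (~y_41) is unit, so y_41 = 0.
The clause (y_42) is unit, so y_42 = 1.
Now (~y_42) is unsatisfied and unit — conflict.
Neither y_21 = 1 nor y_21 = 0 works.
Neither y_12 = 1 nor y_12 = 0 works.
Backtrack on y_11: now try y_11 = 1.
The clause (~y_21) is unit, so y_21 = 0.
The clause (~y_31) is unit, so y_31 = 0.
The clause (~y_41) is unit, so y_41 = 0.
Suppose y_22 = 1.
The clause (~y_12) is unit, so y_12 = 0.
The clause (~y_32) is unit, so y_32 = 0.
The clause (y_33) is unit, so y_33 = 1.
The clause (~y_42) is unit, so y_42 = 0.
The clause (y_43) is unit, so y_43 = 1.
Now (~y_43) is unsatisfied and unit — conflict.
Backtrack on y_22: now try y_22 = 0.
The clause (y_23) is unit, so y_23 = 1.
The clause (~y_13) is unit, so y_13 = 0.
The clause (~y_33) is unit, so y_33 = 0.
The clause (y_32) is unit, so y_32 = 1.
The clause (~y_12) is unit, so y_12 = 0.
The clause (~y_42) is unit, so y_42 = 0.
The clause (y_43) is unit, so y_43 = 1.
Now (~y_43) is unsatisfied and unit — conflict.
Neither y_22 = 1 nor y_22 = 0 works.
Neither y_11 = 1 nor y_11 = 0 works.
No assignment satisfies every clause.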